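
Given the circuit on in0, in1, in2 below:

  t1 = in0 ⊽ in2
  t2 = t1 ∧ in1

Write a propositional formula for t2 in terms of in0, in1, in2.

(in0 ⊽ in2) ∧ in1

t1 = in0 ⊽ in2
t2 = t1 ∧ in1 = (in0 ⊽ in2) ∧ in1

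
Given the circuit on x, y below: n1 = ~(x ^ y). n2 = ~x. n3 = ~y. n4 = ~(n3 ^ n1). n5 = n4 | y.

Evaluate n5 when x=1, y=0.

n1 = ~(1 ^ 0) = 0
n3 = ~0 = 1
n4 = ~(1 ^ 0) = 0
n5 = 0 | 0 = 0

0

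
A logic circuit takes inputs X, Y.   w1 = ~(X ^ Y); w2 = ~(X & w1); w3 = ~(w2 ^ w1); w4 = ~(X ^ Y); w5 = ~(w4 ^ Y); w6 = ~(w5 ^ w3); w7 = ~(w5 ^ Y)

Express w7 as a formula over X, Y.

~((~((~(X ^ Y)) ^ Y)) ^ Y)

w4 = ~(X ^ Y)
w5 = ~(w4 ^ Y) = ~((~(X ^ Y)) ^ Y)
w7 = ~(w5 ^ Y) = ~((~((~(X ^ Y)) ^ Y)) ^ Y)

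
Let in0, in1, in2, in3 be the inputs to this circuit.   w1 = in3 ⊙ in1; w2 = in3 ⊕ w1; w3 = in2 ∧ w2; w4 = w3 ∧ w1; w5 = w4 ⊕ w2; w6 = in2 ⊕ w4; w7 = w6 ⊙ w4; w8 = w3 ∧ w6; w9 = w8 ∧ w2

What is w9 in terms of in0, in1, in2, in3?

w1 = in3 ⊙ in1
w2 = in3 ⊕ w1 = in3 ⊕ (in3 ⊙ in1)
w3 = in2 ∧ w2 = in2 ∧ (in3 ⊕ (in3 ⊙ in1))
w4 = w3 ∧ w1 = (in2 ∧ (in3 ⊕ (in3 ⊙ in1))) ∧ (in3 ⊙ in1)
w6 = in2 ⊕ w4 = in2 ⊕ ((in2 ∧ (in3 ⊕ (in3 ⊙ in1))) ∧ (in3 ⊙ in1))
w8 = w3 ∧ w6 = (in2 ∧ (in3 ⊕ (in3 ⊙ in1))) ∧ (in2 ⊕ ((in2 ∧ (in3 ⊕ (in3 ⊙ in1))) ∧ (in3 ⊙ in1)))
w9 = w8 ∧ w2 = ((in2 ∧ (in3 ⊕ (in3 ⊙ in1))) ∧ (in2 ⊕ ((in2 ∧ (in3 ⊕ (in3 ⊙ in1))) ∧ (in3 ⊙ in1)))) ∧ (in3 ⊕ (in3 ⊙ in1))

((in2 ∧ (in3 ⊕ (in3 ⊙ in1))) ∧ (in2 ⊕ ((in2 ∧ (in3 ⊕ (in3 ⊙ in1))) ∧ (in3 ⊙ in1)))) ∧ (in3 ⊕ (in3 ⊙ in1))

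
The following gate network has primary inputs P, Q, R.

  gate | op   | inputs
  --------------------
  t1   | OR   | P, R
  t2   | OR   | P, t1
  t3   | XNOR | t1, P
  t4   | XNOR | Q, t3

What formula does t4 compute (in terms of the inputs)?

t1 = P OR R
t3 = t1 XNOR P = (P OR R) XNOR P
t4 = Q XNOR t3 = Q XNOR ((P OR R) XNOR P)

Q XNOR ((P OR R) XNOR P)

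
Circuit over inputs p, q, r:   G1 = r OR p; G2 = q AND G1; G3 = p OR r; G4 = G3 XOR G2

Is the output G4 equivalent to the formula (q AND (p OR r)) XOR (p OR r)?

Yes

G1 = r OR p
G2 = q AND G1 = q AND (r OR p)
G3 = p OR r
G4 = G3 XOR G2 = (p OR r) XOR (q AND (r OR p))
At p=0, q=0, r=0: circuit gives 0, formula gives 0.
At p=0, q=0, r=1: circuit gives 1, formula gives 1.
Agrees on all 8 inputs.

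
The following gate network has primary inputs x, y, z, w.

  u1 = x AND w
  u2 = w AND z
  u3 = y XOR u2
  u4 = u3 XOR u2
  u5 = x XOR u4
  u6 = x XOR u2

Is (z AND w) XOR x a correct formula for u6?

u2 = w AND z
u6 = x XOR u2 = x XOR (w AND z)
At x=0, y=0, z=0, w=0: circuit gives 0, formula gives 0.
At x=0, y=0, z=1, w=1: circuit gives 1, formula gives 1.
Agrees on all 16 inputs.

Yes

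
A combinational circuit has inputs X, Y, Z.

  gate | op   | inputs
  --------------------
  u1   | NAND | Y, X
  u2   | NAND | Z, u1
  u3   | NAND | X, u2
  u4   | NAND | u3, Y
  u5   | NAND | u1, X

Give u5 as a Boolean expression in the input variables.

(Y NAND X) NAND X

u1 = Y NAND X
u5 = u1 NAND X = (Y NAND X) NAND X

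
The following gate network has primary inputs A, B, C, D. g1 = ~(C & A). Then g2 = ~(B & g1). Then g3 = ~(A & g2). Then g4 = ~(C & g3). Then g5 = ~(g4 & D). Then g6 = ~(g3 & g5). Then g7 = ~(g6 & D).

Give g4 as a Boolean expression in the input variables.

g1 = ~(C & A)
g2 = ~(B & g1) = ~(B & (~(C & A)))
g3 = ~(A & g2) = ~(A & (~(B & (~(C & A)))))
g4 = ~(C & g3) = ~(C & (~(A & (~(B & (~(C & A)))))))

~(C & (~(A & (~(B & (~(C & A)))))))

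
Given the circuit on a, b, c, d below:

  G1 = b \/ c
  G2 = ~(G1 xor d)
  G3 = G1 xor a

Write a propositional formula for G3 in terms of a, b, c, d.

(b \/ c) xor a

G1 = b \/ c
G3 = G1 xor a = (b \/ c) xor a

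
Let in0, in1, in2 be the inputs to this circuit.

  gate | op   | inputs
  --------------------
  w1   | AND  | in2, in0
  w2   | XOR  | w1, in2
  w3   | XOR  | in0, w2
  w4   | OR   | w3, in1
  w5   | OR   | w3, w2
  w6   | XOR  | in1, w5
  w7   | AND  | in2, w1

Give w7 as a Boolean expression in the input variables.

w1 = in2 AND in0
w7 = in2 AND w1 = in2 AND (in2 AND in0)

in2 AND (in2 AND in0)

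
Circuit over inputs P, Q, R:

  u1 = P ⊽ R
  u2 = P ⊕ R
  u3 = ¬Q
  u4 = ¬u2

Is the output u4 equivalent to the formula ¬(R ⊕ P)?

u2 = P ⊕ R
u4 = ¬u2 = ¬(P ⊕ R)
At P=0, Q=0, R=1: circuit gives 0, formula gives 0.
At P=0, Q=0, R=0: circuit gives 1, formula gives 1.
Agrees on all 8 inputs.

Yes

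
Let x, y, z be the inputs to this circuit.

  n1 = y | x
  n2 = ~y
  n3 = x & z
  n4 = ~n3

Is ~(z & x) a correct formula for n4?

Yes

n3 = x & z
n4 = ~n3 = ~(x & z)
At x=1, y=0, z=1: circuit gives 0, formula gives 0.
At x=0, y=0, z=0: circuit gives 1, formula gives 1.
Agrees on all 8 inputs.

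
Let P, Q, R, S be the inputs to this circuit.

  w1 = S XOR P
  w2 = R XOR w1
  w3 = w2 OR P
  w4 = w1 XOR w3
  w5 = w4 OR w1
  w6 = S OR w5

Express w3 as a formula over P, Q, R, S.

w1 = S XOR P
w2 = R XOR w1 = R XOR (S XOR P)
w3 = w2 OR P = (R XOR (S XOR P)) OR P

(R XOR (S XOR P)) OR P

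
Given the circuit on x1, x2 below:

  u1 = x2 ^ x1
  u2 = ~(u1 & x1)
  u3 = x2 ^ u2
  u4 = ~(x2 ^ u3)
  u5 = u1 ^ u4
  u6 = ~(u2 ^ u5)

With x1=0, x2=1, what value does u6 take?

1

u1 = 1 ^ 0 = 1
u2 = ~(1 & 0) = 1
u3 = 1 ^ 1 = 0
u4 = ~(1 ^ 0) = 0
u5 = 1 ^ 0 = 1
u6 = ~(1 ^ 1) = 1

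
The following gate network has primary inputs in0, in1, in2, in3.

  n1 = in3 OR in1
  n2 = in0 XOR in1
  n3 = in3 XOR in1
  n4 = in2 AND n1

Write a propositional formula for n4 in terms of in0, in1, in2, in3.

n1 = in3 OR in1
n4 = in2 AND n1 = in2 AND (in3 OR in1)

in2 AND (in3 OR in1)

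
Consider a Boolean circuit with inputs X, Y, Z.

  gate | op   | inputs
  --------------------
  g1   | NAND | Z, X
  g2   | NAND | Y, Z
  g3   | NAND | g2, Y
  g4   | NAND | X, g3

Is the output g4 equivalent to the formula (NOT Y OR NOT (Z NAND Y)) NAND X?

g2 = Y NAND Z
g3 = g2 NAND Y = (Y NAND Z) NAND Y
g4 = X NAND g3 = X NAND ((Y NAND Z) NAND Y)
At X=1, Y=0, Z=0: circuit gives 0, formula gives 0.
At X=0, Y=0, Z=0: circuit gives 1, formula gives 1.
Agrees on all 8 inputs.

Yes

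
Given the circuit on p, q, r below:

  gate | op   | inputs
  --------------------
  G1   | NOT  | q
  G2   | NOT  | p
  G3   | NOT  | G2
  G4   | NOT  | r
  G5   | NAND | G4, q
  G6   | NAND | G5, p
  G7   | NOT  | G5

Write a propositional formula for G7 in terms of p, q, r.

G4 = NOT r
G5 = G4 NAND q = NOT r NAND q
G7 = NOT G5 = NOT (NOT r NAND q)

NOT (NOT r NAND q)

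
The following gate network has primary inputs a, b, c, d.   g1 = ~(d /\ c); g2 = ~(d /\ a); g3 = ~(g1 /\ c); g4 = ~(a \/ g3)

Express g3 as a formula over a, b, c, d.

g1 = ~(d /\ c)
g3 = ~(g1 /\ c) = ~((~(d /\ c)) /\ c)

~((~(d /\ c)) /\ c)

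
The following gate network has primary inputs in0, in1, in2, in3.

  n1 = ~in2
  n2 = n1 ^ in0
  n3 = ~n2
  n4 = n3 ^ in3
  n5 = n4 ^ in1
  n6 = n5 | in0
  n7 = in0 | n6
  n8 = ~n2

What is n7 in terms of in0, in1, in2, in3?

in0 | (((~(~in2 ^ in0) ^ in3) ^ in1) | in0)

n1 = ~in2
n2 = n1 ^ in0 = ~in2 ^ in0
n3 = ~n2 = ~(~in2 ^ in0)
n4 = n3 ^ in3 = ~(~in2 ^ in0) ^ in3
n5 = n4 ^ in1 = (~(~in2 ^ in0) ^ in3) ^ in1
n6 = n5 | in0 = ((~(~in2 ^ in0) ^ in3) ^ in1) | in0
n7 = in0 | n6 = in0 | (((~(~in2 ^ in0) ^ in3) ^ in1) | in0)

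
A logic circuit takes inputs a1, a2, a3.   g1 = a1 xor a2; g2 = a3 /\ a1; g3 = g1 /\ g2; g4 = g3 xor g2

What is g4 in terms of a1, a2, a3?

((a1 xor a2) /\ (a3 /\ a1)) xor (a3 /\ a1)

g1 = a1 xor a2
g2 = a3 /\ a1
g3 = g1 /\ g2 = (a1 xor a2) /\ (a3 /\ a1)
g4 = g3 xor g2 = ((a1 xor a2) /\ (a3 /\ a1)) xor (a3 /\ a1)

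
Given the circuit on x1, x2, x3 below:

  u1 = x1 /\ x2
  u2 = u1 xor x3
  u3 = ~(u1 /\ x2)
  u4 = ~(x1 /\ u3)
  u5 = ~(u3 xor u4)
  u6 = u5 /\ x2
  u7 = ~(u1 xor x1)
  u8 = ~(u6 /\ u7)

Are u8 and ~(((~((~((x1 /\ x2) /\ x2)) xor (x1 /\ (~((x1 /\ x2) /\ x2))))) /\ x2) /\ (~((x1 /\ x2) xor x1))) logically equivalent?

No

u1 = x1 /\ x2
u3 = ~(u1 /\ x2) = ~((x1 /\ x2) /\ x2)
u4 = ~(x1 /\ u3) = ~(x1 /\ (~((x1 /\ x2) /\ x2)))
u5 = ~(u3 xor u4) = ~((~((x1 /\ x2) /\ x2)) xor (~(x1 /\ (~((x1 /\ x2) /\ x2)))))
u6 = u5 /\ x2 = (~((~((x1 /\ x2) /\ x2)) xor (~(x1 /\ (~((x1 /\ x2) /\ x2)))))) /\ x2
u7 = ~(u1 xor x1) = ~((x1 /\ x2) xor x1)
u8 = ~(u6 /\ u7) = ~(((~((~((x1 /\ x2) /\ x2)) xor (~(x1 /\ (~((x1 /\ x2) /\ x2)))))) /\ x2) /\ (~((x1 /\ x2) xor x1)))
At x1=0, x2=1, x3=0: circuit gives 0, formula gives 1.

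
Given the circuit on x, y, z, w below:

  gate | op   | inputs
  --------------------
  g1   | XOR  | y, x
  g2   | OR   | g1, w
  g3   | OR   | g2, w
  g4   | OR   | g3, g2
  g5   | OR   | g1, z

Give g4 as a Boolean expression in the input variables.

g1 = y XOR x
g2 = g1 OR w = (y XOR x) OR w
g3 = g2 OR w = ((y XOR x) OR w) OR w
g4 = g3 OR g2 = (((y XOR x) OR w) OR w) OR ((y XOR x) OR w)

(((y XOR x) OR w) OR w) OR ((y XOR x) OR w)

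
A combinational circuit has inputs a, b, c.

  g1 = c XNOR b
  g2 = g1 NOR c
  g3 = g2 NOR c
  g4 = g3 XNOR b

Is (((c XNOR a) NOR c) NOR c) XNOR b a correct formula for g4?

No

g1 = c XNOR b
g2 = g1 NOR c = (c XNOR b) NOR c
g3 = g2 NOR c = ((c XNOR b) NOR c) NOR c
g4 = g3 XNOR b = (((c XNOR b) NOR c) NOR c) XNOR b
At a=0, b=1, c=0: circuit gives 0, formula gives 1.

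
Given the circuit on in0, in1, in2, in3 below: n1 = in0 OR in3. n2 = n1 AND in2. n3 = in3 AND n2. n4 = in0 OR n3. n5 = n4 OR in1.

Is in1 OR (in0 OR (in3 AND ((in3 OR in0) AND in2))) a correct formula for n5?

n1 = in0 OR in3
n2 = n1 AND in2 = (in0 OR in3) AND in2
n3 = in3 AND n2 = in3 AND ((in0 OR in3) AND in2)
n4 = in0 OR n3 = in0 OR (in3 AND ((in0 OR in3) AND in2))
n5 = n4 OR in1 = (in0 OR (in3 AND ((in0 OR in3) AND in2))) OR in1
At in0=0, in1=0, in2=0, in3=0: circuit gives 0, formula gives 0.
At in0=0, in1=0, in2=1, in3=1: circuit gives 1, formula gives 1.
Agrees on all 16 inputs.

Yes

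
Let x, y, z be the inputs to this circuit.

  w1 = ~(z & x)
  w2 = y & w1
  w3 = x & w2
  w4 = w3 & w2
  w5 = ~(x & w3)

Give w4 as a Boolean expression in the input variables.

w1 = ~(z & x)
w2 = y & w1 = y & (~(z & x))
w3 = x & w2 = x & (y & (~(z & x)))
w4 = w3 & w2 = (x & (y & (~(z & x)))) & (y & (~(z & x)))

(x & (y & (~(z & x)))) & (y & (~(z & x)))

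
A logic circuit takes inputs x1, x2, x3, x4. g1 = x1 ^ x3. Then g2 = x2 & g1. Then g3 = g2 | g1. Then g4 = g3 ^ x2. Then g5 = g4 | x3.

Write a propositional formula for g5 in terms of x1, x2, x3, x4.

g1 = x1 ^ x3
g2 = x2 & g1 = x2 & (x1 ^ x3)
g3 = g2 | g1 = (x2 & (x1 ^ x3)) | (x1 ^ x3)
g4 = g3 ^ x2 = ((x2 & (x1 ^ x3)) | (x1 ^ x3)) ^ x2
g5 = g4 | x3 = (((x2 & (x1 ^ x3)) | (x1 ^ x3)) ^ x2) | x3

(((x2 & (x1 ^ x3)) | (x1 ^ x3)) ^ x2) | x3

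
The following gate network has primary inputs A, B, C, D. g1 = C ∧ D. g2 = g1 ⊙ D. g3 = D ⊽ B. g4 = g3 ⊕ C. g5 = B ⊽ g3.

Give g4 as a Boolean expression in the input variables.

(D ⊽ B) ⊕ C

g3 = D ⊽ B
g4 = g3 ⊕ C = (D ⊽ B) ⊕ C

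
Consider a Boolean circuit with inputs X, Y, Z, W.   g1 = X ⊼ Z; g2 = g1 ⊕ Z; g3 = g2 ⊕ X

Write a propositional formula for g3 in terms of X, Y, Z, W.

g1 = X ⊼ Z
g2 = g1 ⊕ Z = (X ⊼ Z) ⊕ Z
g3 = g2 ⊕ X = ((X ⊼ Z) ⊕ Z) ⊕ X

((X ⊼ Z) ⊕ Z) ⊕ X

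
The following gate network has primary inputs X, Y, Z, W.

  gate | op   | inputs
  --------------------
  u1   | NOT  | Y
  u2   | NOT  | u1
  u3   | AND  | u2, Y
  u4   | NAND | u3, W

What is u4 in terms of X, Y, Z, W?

(NOT NOT Y AND Y) NAND W

u1 = NOT Y
u2 = NOT u1 = NOT NOT Y
u3 = u2 AND Y = NOT NOT Y AND Y
u4 = u3 NAND W = (NOT NOT Y AND Y) NAND W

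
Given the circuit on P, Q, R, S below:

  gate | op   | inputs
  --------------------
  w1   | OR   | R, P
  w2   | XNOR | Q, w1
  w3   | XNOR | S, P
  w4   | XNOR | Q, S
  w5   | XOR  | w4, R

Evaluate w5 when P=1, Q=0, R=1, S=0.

0

w4 = 0 XNOR 0 = 1
w5 = 1 XOR 1 = 0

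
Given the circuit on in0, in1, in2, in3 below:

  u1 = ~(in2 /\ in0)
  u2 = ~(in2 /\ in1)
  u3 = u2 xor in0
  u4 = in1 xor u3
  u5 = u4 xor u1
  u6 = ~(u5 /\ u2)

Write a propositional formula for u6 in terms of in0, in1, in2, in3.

~(((in1 xor ((~(in2 /\ in1)) xor in0)) xor (~(in2 /\ in0))) /\ (~(in2 /\ in1)))

u1 = ~(in2 /\ in0)
u2 = ~(in2 /\ in1)
u3 = u2 xor in0 = (~(in2 /\ in1)) xor in0
u4 = in1 xor u3 = in1 xor ((~(in2 /\ in1)) xor in0)
u5 = u4 xor u1 = (in1 xor ((~(in2 /\ in1)) xor in0)) xor (~(in2 /\ in0))
u6 = ~(u5 /\ u2) = ~(((in1 xor ((~(in2 /\ in1)) xor in0)) xor (~(in2 /\ in0))) /\ (~(in2 /\ in1)))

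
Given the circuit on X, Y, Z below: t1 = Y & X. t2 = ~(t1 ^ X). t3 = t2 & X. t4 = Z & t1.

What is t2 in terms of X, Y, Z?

t1 = Y & X
t2 = ~(t1 ^ X) = ~((Y & X) ^ X)

~((Y & X) ^ X)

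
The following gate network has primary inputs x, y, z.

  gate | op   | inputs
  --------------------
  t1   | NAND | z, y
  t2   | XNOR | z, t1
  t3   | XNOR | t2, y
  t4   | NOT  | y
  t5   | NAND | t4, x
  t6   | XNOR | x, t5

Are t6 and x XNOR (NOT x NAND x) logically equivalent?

t4 = NOT y
t5 = t4 NAND x = NOT y NAND x
t6 = x XNOR t5 = x XNOR (NOT y NAND x)
At x=1, y=0, z=0: circuit gives 0, formula gives 1.

No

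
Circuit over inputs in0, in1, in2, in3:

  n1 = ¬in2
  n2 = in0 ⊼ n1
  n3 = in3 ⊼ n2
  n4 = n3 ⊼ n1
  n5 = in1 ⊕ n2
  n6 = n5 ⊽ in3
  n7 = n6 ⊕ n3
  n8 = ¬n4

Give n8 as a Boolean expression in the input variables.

n1 = ¬in2
n2 = in0 ⊼ n1 = in0 ⊼ ¬in2
n3 = in3 ⊼ n2 = in3 ⊼ (in0 ⊼ ¬in2)
n4 = n3 ⊼ n1 = (in3 ⊼ (in0 ⊼ ¬in2)) ⊼ ¬in2
n8 = ¬n4 = ¬((in3 ⊼ (in0 ⊼ ¬in2)) ⊼ ¬in2)

¬((in3 ⊼ (in0 ⊼ ¬in2)) ⊼ ¬in2)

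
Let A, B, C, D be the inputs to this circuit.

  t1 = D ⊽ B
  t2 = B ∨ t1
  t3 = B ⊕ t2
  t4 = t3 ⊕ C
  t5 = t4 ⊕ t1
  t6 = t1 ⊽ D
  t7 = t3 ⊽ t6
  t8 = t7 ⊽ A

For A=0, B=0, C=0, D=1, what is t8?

0

t1 = 1 ⊽ 0 = 0
t2 = 0 ∨ 0 = 0
t3 = 0 ⊕ 0 = 0
t6 = 0 ⊽ 1 = 0
t7 = 0 ⊽ 0 = 1
t8 = 1 ⊽ 0 = 0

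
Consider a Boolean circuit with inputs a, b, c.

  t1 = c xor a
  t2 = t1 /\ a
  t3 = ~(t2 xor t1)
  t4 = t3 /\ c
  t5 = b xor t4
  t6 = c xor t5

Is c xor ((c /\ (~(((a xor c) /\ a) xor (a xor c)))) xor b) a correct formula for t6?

t1 = c xor a
t2 = t1 /\ a = (c xor a) /\ a
t3 = ~(t2 xor t1) = ~(((c xor a) /\ a) xor (c xor a))
t4 = t3 /\ c = (~(((c xor a) /\ a) xor (c xor a))) /\ c
t5 = b xor t4 = b xor ((~(((c xor a) /\ a) xor (c xor a))) /\ c)
t6 = c xor t5 = c xor (b xor ((~(((c xor a) /\ a) xor (c xor a))) /\ c))
At a=0, b=0, c=0: circuit gives 0, formula gives 0.
At a=0, b=0, c=1: circuit gives 1, formula gives 1.
Agrees on all 8 inputs.

Yes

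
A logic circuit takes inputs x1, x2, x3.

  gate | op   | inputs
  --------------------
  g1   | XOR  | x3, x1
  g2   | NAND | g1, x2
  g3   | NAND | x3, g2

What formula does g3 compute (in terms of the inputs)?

x3 NAND ((x3 XOR x1) NAND x2)

g1 = x3 XOR x1
g2 = g1 NAND x2 = (x3 XOR x1) NAND x2
g3 = x3 NAND g2 = x3 NAND ((x3 XOR x1) NAND x2)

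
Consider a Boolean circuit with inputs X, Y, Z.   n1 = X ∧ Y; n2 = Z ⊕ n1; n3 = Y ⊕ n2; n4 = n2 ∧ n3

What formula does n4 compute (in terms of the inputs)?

(Z ⊕ (X ∧ Y)) ∧ (Y ⊕ (Z ⊕ (X ∧ Y)))

n1 = X ∧ Y
n2 = Z ⊕ n1 = Z ⊕ (X ∧ Y)
n3 = Y ⊕ n2 = Y ⊕ (Z ⊕ (X ∧ Y))
n4 = n2 ∧ n3 = (Z ⊕ (X ∧ Y)) ∧ (Y ⊕ (Z ⊕ (X ∧ Y)))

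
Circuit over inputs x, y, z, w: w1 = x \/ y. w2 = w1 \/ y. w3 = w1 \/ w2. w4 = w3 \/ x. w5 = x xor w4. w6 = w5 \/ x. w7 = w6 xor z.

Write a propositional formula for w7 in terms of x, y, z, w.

((x xor (((x \/ y) \/ ((x \/ y) \/ y)) \/ x)) \/ x) xor z

w1 = x \/ y
w2 = w1 \/ y = (x \/ y) \/ y
w3 = w1 \/ w2 = (x \/ y) \/ ((x \/ y) \/ y)
w4 = w3 \/ x = ((x \/ y) \/ ((x \/ y) \/ y)) \/ x
w5 = x xor w4 = x xor (((x \/ y) \/ ((x \/ y) \/ y)) \/ x)
w6 = w5 \/ x = (x xor (((x \/ y) \/ ((x \/ y) \/ y)) \/ x)) \/ x
w7 = w6 xor z = ((x xor (((x \/ y) \/ ((x \/ y) \/ y)) \/ x)) \/ x) xor z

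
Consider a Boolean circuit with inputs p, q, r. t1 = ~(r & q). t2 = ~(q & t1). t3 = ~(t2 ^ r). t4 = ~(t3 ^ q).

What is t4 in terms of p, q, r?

~((~((~(q & (~(r & q)))) ^ r)) ^ q)

t1 = ~(r & q)
t2 = ~(q & t1) = ~(q & (~(r & q)))
t3 = ~(t2 ^ r) = ~((~(q & (~(r & q)))) ^ r)
t4 = ~(t3 ^ q) = ~((~((~(q & (~(r & q)))) ^ r)) ^ q)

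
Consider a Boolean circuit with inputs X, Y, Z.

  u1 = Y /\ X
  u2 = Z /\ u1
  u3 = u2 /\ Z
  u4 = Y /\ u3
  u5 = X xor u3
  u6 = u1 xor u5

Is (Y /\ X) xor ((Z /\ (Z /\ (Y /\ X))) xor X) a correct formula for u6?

Yes

u1 = Y /\ X
u2 = Z /\ u1 = Z /\ (Y /\ X)
u3 = u2 /\ Z = (Z /\ (Y /\ X)) /\ Z
u5 = X xor u3 = X xor ((Z /\ (Y /\ X)) /\ Z)
u6 = u1 xor u5 = (Y /\ X) xor (X xor ((Z /\ (Y /\ X)) /\ Z))
At X=0, Y=0, Z=0: circuit gives 0, formula gives 0.
At X=1, Y=0, Z=0: circuit gives 1, formula gives 1.
Agrees on all 8 inputs.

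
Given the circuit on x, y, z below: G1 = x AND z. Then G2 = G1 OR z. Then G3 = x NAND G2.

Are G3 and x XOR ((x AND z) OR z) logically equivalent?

G1 = x AND z
G2 = G1 OR z = (x AND z) OR z
G3 = x NAND G2 = x NAND ((x AND z) OR z)
At x=0, y=0, z=0: circuit gives 1, formula gives 0.

No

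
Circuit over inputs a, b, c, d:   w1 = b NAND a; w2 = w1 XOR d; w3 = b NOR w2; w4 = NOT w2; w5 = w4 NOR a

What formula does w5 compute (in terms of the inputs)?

w1 = b NAND a
w2 = w1 XOR d = (b NAND a) XOR d
w4 = NOT w2 = NOT ((b NAND a) XOR d)
w5 = w4 NOR a = NOT ((b NAND a) XOR d) NOR a

NOT ((b NAND a) XOR d) NOR a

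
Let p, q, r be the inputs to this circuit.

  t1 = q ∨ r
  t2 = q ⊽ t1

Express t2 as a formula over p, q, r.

t1 = q ∨ r
t2 = q ⊽ t1 = q ⊽ (q ∨ r)

q ⊽ (q ∨ r)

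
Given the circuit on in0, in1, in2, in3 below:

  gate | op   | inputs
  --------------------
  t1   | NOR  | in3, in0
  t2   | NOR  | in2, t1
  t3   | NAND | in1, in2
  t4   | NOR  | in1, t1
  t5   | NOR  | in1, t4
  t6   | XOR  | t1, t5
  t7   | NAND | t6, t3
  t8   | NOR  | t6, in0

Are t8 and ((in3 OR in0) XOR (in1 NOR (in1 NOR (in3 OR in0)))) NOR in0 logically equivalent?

t1 = in3 NOR in0
t4 = in1 NOR t1 = in1 NOR (in3 NOR in0)
t5 = in1 NOR t4 = in1 NOR (in1 NOR (in3 NOR in0))
t6 = t1 XOR t5 = (in3 NOR in0) XOR (in1 NOR (in1 NOR (in3 NOR in0)))
t8 = t6 NOR in0 = ((in3 NOR in0) XOR (in1 NOR (in1 NOR (in3 NOR in0)))) NOR in0
At in0=0, in1=1, in2=0, in3=0: circuit gives 0, formula gives 1.

No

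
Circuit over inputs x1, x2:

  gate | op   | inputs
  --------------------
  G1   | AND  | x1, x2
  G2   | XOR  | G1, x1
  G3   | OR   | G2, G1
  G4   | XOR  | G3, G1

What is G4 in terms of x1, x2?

G1 = x1 AND x2
G2 = G1 XOR x1 = (x1 AND x2) XOR x1
G3 = G2 OR G1 = ((x1 AND x2) XOR x1) OR (x1 AND x2)
G4 = G3 XOR G1 = (((x1 AND x2) XOR x1) OR (x1 AND x2)) XOR (x1 AND x2)

(((x1 AND x2) XOR x1) OR (x1 AND x2)) XOR (x1 AND x2)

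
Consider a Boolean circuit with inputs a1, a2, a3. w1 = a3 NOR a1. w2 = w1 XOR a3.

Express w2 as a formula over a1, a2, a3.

(a3 NOR a1) XOR a3

w1 = a3 NOR a1
w2 = w1 XOR a3 = (a3 NOR a1) XOR a3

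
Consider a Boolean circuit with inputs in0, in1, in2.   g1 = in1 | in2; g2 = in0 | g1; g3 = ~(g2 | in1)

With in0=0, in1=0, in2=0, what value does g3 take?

g1 = 0 | 0 = 0
g2 = 0 | 0 = 0
g3 = ~(0 | 0) = 1

1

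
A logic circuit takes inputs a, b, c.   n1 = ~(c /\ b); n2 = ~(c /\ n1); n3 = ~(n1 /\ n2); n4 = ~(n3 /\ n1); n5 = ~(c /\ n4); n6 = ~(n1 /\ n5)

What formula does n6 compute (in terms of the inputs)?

n1 = ~(c /\ b)
n2 = ~(c /\ n1) = ~(c /\ (~(c /\ b)))
n3 = ~(n1 /\ n2) = ~((~(c /\ b)) /\ (~(c /\ (~(c /\ b)))))
n4 = ~(n3 /\ n1) = ~((~((~(c /\ b)) /\ (~(c /\ (~(c /\ b)))))) /\ (~(c /\ b)))
n5 = ~(c /\ n4) = ~(c /\ (~((~((~(c /\ b)) /\ (~(c /\ (~(c /\ b)))))) /\ (~(c /\ b)))))
n6 = ~(n1 /\ n5) = ~((~(c /\ b)) /\ (~(c /\ (~((~((~(c /\ b)) /\ (~(c /\ (~(c /\ b)))))) /\ (~(c /\ b)))))))

~((~(c /\ b)) /\ (~(c /\ (~((~((~(c /\ b)) /\ (~(c /\ (~(c /\ b)))))) /\ (~(c /\ b)))))))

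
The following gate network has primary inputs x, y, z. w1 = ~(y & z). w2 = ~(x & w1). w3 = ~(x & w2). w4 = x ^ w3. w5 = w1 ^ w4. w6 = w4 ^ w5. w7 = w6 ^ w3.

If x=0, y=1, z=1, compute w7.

1

w1 = ~(1 & 1) = 0
w2 = ~(0 & 0) = 1
w3 = ~(0 & 1) = 1
w4 = 0 ^ 1 = 1
w5 = 0 ^ 1 = 1
w6 = 1 ^ 1 = 0
w7 = 0 ^ 1 = 1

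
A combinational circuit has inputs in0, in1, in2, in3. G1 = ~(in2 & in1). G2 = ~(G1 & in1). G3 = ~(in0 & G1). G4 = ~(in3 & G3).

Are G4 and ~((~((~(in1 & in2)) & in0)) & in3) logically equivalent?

Yes

G1 = ~(in2 & in1)
G3 = ~(in0 & G1) = ~(in0 & (~(in2 & in1)))
G4 = ~(in3 & G3) = ~(in3 & (~(in0 & (~(in2 & in1)))))
At in0=0, in1=0, in2=0, in3=1: circuit gives 0, formula gives 0.
At in0=0, in1=0, in2=0, in3=0: circuit gives 1, formula gives 1.
Agrees on all 16 inputs.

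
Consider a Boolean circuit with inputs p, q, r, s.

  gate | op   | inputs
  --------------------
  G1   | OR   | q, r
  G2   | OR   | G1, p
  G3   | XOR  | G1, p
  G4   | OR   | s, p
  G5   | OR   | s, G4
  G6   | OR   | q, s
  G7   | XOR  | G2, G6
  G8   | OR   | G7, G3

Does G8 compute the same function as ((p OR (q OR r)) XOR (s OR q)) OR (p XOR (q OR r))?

G1 = q OR r
G2 = G1 OR p = (q OR r) OR p
G3 = G1 XOR p = (q OR r) XOR p
G6 = q OR s
G7 = G2 XOR G6 = ((q OR r) OR p) XOR (q OR s)
G8 = G7 OR G3 = (((q OR r) OR p) XOR (q OR s)) OR ((q OR r) XOR p)
At p=0, q=0, r=0, s=0: circuit gives 0, formula gives 0.
At p=0, q=0, r=0, s=1: circuit gives 1, formula gives 1.
Agrees on all 16 inputs.

Yes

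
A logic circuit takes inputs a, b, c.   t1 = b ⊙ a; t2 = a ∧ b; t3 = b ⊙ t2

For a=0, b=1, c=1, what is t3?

0

t2 = 0 ∧ 1 = 0
t3 = 1 ⊙ 0 = 0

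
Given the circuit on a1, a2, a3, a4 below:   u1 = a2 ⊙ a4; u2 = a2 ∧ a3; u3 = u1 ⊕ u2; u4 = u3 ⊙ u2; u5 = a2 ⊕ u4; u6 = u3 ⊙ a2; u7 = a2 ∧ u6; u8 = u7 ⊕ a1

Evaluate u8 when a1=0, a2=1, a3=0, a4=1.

1

u1 = 1 ⊙ 1 = 1
u2 = 1 ∧ 0 = 0
u3 = 1 ⊕ 0 = 1
u6 = 1 ⊙ 1 = 1
u7 = 1 ∧ 1 = 1
u8 = 1 ⊕ 0 = 1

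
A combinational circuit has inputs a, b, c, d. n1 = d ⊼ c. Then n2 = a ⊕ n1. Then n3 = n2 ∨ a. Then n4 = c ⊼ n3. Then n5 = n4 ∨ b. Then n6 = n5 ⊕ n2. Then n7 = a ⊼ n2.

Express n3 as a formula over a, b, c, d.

(a ⊕ (d ⊼ c)) ∨ a

n1 = d ⊼ c
n2 = a ⊕ n1 = a ⊕ (d ⊼ c)
n3 = n2 ∨ a = (a ⊕ (d ⊼ c)) ∨ a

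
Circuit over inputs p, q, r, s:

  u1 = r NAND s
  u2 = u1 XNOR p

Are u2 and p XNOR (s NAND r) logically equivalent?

u1 = r NAND s
u2 = u1 XNOR p = (r NAND s) XNOR p
At p=0, q=0, r=0, s=0: circuit gives 0, formula gives 0.
At p=0, q=0, r=1, s=1: circuit gives 1, formula gives 1.
Agrees on all 16 inputs.

Yes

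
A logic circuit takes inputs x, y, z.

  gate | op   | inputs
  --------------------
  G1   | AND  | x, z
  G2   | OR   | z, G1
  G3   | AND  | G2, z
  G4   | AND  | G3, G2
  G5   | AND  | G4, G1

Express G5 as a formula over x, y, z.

G1 = x AND z
G2 = z OR G1 = z OR (x AND z)
G3 = G2 AND z = (z OR (x AND z)) AND z
G4 = G3 AND G2 = ((z OR (x AND z)) AND z) AND (z OR (x AND z))
G5 = G4 AND G1 = (((z OR (x AND z)) AND z) AND (z OR (x AND z))) AND (x AND z)

(((z OR (x AND z)) AND z) AND (z OR (x AND z))) AND (x AND z)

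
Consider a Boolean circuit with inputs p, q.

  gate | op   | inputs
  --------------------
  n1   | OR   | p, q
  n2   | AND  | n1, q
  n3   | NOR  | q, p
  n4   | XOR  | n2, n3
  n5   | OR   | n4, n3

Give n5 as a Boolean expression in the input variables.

(((p OR q) AND q) XOR (q NOR p)) OR (q NOR p)

n1 = p OR q
n2 = n1 AND q = (p OR q) AND q
n3 = q NOR p
n4 = n2 XOR n3 = ((p OR q) AND q) XOR (q NOR p)
n5 = n4 OR n3 = (((p OR q) AND q) XOR (q NOR p)) OR (q NOR p)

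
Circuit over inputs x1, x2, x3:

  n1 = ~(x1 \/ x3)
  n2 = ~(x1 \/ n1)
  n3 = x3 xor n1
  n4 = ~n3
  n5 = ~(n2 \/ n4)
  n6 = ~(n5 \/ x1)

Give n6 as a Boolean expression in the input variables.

n1 = ~(x1 \/ x3)
n2 = ~(x1 \/ n1) = ~(x1 \/ (~(x1 \/ x3)))
n3 = x3 xor n1 = x3 xor (~(x1 \/ x3))
n4 = ~n3 = ~(x3 xor (~(x1 \/ x3)))
n5 = ~(n2 \/ n4) = ~((~(x1 \/ (~(x1 \/ x3)))) \/ ~(x3 xor (~(x1 \/ x3))))
n6 = ~(n5 \/ x1) = ~((~((~(x1 \/ (~(x1 \/ x3)))) \/ ~(x3 xor (~(x1 \/ x3))))) \/ x1)

~((~((~(x1 \/ (~(x1 \/ x3)))) \/ ~(x3 xor (~(x1 \/ x3))))) \/ x1)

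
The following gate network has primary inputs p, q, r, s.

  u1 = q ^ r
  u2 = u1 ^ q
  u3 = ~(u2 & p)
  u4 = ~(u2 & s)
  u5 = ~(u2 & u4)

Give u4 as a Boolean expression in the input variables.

u1 = q ^ r
u2 = u1 ^ q = (q ^ r) ^ q
u4 = ~(u2 & s) = ~(((q ^ r) ^ q) & s)

~(((q ^ r) ^ q) & s)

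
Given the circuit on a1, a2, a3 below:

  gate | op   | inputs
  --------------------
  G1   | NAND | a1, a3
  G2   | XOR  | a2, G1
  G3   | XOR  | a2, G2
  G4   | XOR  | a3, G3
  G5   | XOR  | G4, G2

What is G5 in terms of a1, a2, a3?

G1 = a1 NAND a3
G2 = a2 XOR G1 = a2 XOR (a1 NAND a3)
G3 = a2 XOR G2 = a2 XOR (a2 XOR (a1 NAND a3))
G4 = a3 XOR G3 = a3 XOR (a2 XOR (a2 XOR (a1 NAND a3)))
G5 = G4 XOR G2 = (a3 XOR (a2 XOR (a2 XOR (a1 NAND a3)))) XOR (a2 XOR (a1 NAND a3))

(a3 XOR (a2 XOR (a2 XOR (a1 NAND a3)))) XOR (a2 XOR (a1 NAND a3))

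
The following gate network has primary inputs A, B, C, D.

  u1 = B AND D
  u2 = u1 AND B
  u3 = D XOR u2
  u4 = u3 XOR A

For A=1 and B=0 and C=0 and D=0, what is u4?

1

u1 = 0 AND 0 = 0
u2 = 0 AND 0 = 0
u3 = 0 XOR 0 = 0
u4 = 0 XOR 1 = 1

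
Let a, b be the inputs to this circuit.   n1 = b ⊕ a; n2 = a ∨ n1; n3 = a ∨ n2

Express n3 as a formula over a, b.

n1 = b ⊕ a
n2 = a ∨ n1 = a ∨ (b ⊕ a)
n3 = a ∨ n2 = a ∨ (a ∨ (b ⊕ a))

a ∨ (a ∨ (b ⊕ a))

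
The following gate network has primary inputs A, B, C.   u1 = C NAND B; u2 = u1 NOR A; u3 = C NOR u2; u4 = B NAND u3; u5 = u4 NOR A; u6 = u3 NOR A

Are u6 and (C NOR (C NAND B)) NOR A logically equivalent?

u1 = C NAND B
u2 = u1 NOR A = (C NAND B) NOR A
u3 = C NOR u2 = C NOR ((C NAND B) NOR A)
u6 = u3 NOR A = (C NOR ((C NAND B) NOR A)) NOR A
At A=0, B=0, C=0: circuit gives 0, formula gives 1.

No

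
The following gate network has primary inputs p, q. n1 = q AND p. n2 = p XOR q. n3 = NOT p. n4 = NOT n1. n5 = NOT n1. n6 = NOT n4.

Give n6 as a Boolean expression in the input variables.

n1 = q AND p
n4 = NOT n1 = NOT (q AND p)
n6 = NOT n4 = NOT NOT (q AND p)

NOT NOT (q AND p)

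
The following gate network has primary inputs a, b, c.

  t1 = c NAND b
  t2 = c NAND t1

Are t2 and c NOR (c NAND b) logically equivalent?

No

t1 = c NAND b
t2 = c NAND t1 = c NAND (c NAND b)
At a=0, b=0, c=0: circuit gives 1, formula gives 0.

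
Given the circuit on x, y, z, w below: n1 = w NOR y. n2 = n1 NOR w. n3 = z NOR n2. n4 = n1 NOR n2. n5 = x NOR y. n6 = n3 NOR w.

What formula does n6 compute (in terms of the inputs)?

n1 = w NOR y
n2 = n1 NOR w = (w NOR y) NOR w
n3 = z NOR n2 = z NOR ((w NOR y) NOR w)
n6 = n3 NOR w = (z NOR ((w NOR y) NOR w)) NOR w

(z NOR ((w NOR y) NOR w)) NOR w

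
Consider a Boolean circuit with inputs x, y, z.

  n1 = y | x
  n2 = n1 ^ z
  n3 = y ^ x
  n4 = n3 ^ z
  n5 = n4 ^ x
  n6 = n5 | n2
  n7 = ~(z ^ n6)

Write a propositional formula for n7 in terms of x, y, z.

n1 = y | x
n2 = n1 ^ z = (y | x) ^ z
n3 = y ^ x
n4 = n3 ^ z = (y ^ x) ^ z
n5 = n4 ^ x = ((y ^ x) ^ z) ^ x
n6 = n5 | n2 = (((y ^ x) ^ z) ^ x) | ((y | x) ^ z)
n7 = ~(z ^ n6) = ~(z ^ ((((y ^ x) ^ z) ^ x) | ((y | x) ^ z)))

~(z ^ ((((y ^ x) ^ z) ^ x) | ((y | x) ^ z)))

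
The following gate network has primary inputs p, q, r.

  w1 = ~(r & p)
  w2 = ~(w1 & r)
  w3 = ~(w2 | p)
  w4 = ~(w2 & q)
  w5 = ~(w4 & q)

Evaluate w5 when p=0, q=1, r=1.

0

w1 = ~(1 & 0) = 1
w2 = ~(1 & 1) = 0
w4 = ~(0 & 1) = 1
w5 = ~(1 & 1) = 0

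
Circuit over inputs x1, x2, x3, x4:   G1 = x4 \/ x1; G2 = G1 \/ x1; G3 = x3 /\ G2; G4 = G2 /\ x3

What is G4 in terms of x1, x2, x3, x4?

G1 = x4 \/ x1
G2 = G1 \/ x1 = (x4 \/ x1) \/ x1
G4 = G2 /\ x3 = ((x4 \/ x1) \/ x1) /\ x3

((x4 \/ x1) \/ x1) /\ x3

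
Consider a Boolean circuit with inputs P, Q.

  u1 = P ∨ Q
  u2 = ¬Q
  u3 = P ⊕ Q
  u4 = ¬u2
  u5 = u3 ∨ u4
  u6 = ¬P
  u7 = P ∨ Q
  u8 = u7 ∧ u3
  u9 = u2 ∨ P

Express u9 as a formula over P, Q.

u2 = ¬Q
u9 = u2 ∨ P = ¬Q ∨ P

¬Q ∨ P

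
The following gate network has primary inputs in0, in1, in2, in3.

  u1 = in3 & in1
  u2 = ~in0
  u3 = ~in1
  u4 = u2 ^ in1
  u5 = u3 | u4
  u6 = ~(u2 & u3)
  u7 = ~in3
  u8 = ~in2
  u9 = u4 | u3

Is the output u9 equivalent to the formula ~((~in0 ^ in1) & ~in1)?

u2 = ~in0
u3 = ~in1
u4 = u2 ^ in1 = ~in0 ^ in1
u9 = u4 | u3 = (~in0 ^ in1) | ~in1
At in0=0, in1=0, in2=0, in3=0: circuit gives 1, formula gives 0.

No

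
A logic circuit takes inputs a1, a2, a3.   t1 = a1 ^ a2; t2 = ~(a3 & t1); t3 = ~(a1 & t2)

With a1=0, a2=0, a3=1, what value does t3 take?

1

t1 = 0 ^ 0 = 0
t2 = ~(1 & 0) = 1
t3 = ~(0 & 1) = 1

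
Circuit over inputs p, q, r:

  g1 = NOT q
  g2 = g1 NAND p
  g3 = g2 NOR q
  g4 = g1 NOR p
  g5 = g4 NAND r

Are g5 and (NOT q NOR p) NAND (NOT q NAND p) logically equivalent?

No

g1 = NOT q
g4 = g1 NOR p = NOT q NOR p
g5 = g4 NAND r = (NOT q NOR p) NAND r
At p=0, q=1, r=0: circuit gives 1, formula gives 0.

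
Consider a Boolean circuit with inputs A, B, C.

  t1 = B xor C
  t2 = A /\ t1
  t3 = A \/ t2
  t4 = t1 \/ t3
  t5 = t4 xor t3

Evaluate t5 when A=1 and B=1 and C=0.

t1 = 1 xor 0 = 1
t2 = 1 /\ 1 = 1
t3 = 1 \/ 1 = 1
t4 = 1 \/ 1 = 1
t5 = 1 xor 1 = 0

0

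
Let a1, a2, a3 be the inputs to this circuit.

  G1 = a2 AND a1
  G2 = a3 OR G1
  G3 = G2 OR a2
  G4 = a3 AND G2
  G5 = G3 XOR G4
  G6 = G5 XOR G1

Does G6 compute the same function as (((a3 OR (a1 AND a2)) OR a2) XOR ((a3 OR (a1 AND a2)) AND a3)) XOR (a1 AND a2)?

Yes

G1 = a2 AND a1
G2 = a3 OR G1 = a3 OR (a2 AND a1)
G3 = G2 OR a2 = (a3 OR (a2 AND a1)) OR a2
G4 = a3 AND G2 = a3 AND (a3 OR (a2 AND a1))
G5 = G3 XOR G4 = ((a3 OR (a2 AND a1)) OR a2) XOR (a3 AND (a3 OR (a2 AND a1)))
G6 = G5 XOR G1 = (((a3 OR (a2 AND a1)) OR a2) XOR (a3 AND (a3 OR (a2 AND a1)))) XOR (a2 AND a1)
At a1=0, a2=0, a3=0: circuit gives 0, formula gives 0.
At a1=0, a2=1, a3=0: circuit gives 1, formula gives 1.
Agrees on all 8 inputs.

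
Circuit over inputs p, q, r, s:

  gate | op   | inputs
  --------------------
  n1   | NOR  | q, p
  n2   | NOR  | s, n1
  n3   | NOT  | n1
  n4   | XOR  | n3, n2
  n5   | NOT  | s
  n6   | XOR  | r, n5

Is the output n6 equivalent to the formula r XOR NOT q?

n5 = NOT s
n6 = r XOR n5 = r XOR NOT s
At p=0, q=0, r=0, s=1: circuit gives 0, formula gives 1.

No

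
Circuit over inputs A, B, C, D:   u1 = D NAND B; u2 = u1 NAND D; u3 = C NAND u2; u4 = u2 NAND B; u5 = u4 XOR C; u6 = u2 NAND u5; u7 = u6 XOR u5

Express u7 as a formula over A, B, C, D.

u1 = D NAND B
u2 = u1 NAND D = (D NAND B) NAND D
u4 = u2 NAND B = ((D NAND B) NAND D) NAND B
u5 = u4 XOR C = (((D NAND B) NAND D) NAND B) XOR C
u6 = u2 NAND u5 = ((D NAND B) NAND D) NAND ((((D NAND B) NAND D) NAND B) XOR C)
u7 = u6 XOR u5 = (((D NAND B) NAND D) NAND ((((D NAND B) NAND D) NAND B) XOR C)) XOR ((((D NAND B) NAND D) NAND B) XOR C)

(((D NAND B) NAND D) NAND ((((D NAND B) NAND D) NAND B) XOR C)) XOR ((((D NAND B) NAND D) NAND B) XOR C)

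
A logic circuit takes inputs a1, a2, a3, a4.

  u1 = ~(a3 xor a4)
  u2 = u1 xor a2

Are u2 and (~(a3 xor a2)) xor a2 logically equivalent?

No

u1 = ~(a3 xor a4)
u2 = u1 xor a2 = (~(a3 xor a4)) xor a2
At a1=0, a2=0, a3=0, a4=1: circuit gives 0, formula gives 1.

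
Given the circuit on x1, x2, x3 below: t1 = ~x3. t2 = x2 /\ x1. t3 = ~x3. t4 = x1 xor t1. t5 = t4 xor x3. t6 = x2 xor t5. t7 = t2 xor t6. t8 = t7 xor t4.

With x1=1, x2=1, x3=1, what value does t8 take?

t1 = ~1 = 0
t2 = 1 /\ 1 = 1
t4 = 1 xor 0 = 1
t5 = 1 xor 1 = 0
t6 = 1 xor 0 = 1
t7 = 1 xor 1 = 0
t8 = 0 xor 1 = 1

1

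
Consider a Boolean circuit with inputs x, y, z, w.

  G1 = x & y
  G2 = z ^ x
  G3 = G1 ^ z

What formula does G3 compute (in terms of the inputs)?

G1 = x & y
G3 = G1 ^ z = (x & y) ^ z

(x & y) ^ z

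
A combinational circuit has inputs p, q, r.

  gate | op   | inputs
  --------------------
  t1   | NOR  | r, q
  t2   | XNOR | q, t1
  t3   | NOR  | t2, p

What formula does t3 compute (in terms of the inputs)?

t1 = r NOR q
t2 = q XNOR t1 = q XNOR (r NOR q)
t3 = t2 NOR p = (q XNOR (r NOR q)) NOR p

(q XNOR (r NOR q)) NOR p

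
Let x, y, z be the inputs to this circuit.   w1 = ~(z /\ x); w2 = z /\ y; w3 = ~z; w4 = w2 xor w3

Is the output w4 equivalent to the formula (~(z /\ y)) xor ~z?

No

w2 = z /\ y
w3 = ~z
w4 = w2 xor w3 = (z /\ y) xor ~z
At x=0, y=0, z=0: circuit gives 1, formula gives 0.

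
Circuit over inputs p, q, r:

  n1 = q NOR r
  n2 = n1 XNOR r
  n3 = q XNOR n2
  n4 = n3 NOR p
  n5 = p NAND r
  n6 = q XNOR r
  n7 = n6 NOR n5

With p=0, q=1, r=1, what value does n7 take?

0

n5 = 0 NAND 1 = 1
n6 = 1 XNOR 1 = 1
n7 = 1 NOR 1 = 0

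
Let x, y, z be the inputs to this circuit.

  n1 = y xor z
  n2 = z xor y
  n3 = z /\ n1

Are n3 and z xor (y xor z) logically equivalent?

No

n1 = y xor z
n3 = z /\ n1 = z /\ (y xor z)
At x=0, y=0, z=1: circuit gives 1, formula gives 0.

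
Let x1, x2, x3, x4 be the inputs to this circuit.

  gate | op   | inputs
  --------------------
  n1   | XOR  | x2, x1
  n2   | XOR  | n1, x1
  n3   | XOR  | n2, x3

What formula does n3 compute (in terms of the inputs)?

((x2 XOR x1) XOR x1) XOR x3

n1 = x2 XOR x1
n2 = n1 XOR x1 = (x2 XOR x1) XOR x1
n3 = n2 XOR x3 = ((x2 XOR x1) XOR x1) XOR x3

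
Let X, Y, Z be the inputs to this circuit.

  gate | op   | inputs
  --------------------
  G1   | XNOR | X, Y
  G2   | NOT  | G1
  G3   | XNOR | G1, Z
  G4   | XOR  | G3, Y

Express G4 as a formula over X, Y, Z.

G1 = X XNOR Y
G3 = G1 XNOR Z = (X XNOR Y) XNOR Z
G4 = G3 XOR Y = ((X XNOR Y) XNOR Z) XOR Y

((X XNOR Y) XNOR Z) XOR Y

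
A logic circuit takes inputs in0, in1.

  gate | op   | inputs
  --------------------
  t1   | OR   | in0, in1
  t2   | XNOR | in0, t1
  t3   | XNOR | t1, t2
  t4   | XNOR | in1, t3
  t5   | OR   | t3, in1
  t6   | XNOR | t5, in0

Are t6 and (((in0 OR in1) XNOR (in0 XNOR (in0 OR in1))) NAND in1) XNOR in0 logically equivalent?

No

t1 = in0 OR in1
t2 = in0 XNOR t1 = in0 XNOR (in0 OR in1)
t3 = t1 XNOR t2 = (in0 OR in1) XNOR (in0 XNOR (in0 OR in1))
t5 = t3 OR in1 = ((in0 OR in1) XNOR (in0 XNOR (in0 OR in1))) OR in1
t6 = t5 XNOR in0 = (((in0 OR in1) XNOR (in0 XNOR (in0 OR in1))) OR in1) XNOR in0
At in0=0, in1=0: circuit gives 1, formula gives 0.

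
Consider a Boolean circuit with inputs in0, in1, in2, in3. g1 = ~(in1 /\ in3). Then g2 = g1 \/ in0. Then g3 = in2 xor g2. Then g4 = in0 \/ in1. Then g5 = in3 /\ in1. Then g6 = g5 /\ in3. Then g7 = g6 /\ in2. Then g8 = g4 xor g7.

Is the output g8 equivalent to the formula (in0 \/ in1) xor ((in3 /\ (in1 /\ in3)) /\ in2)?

Yes

g4 = in0 \/ in1
g5 = in3 /\ in1
g6 = g5 /\ in3 = (in3 /\ in1) /\ in3
g7 = g6 /\ in2 = ((in3 /\ in1) /\ in3) /\ in2
g8 = g4 xor g7 = (in0 \/ in1) xor (((in3 /\ in1) /\ in3) /\ in2)
At in0=0, in1=0, in2=0, in3=0: circuit gives 0, formula gives 0.
At in0=0, in1=1, in2=0, in3=0: circuit gives 1, formula gives 1.
Agrees on all 16 inputs.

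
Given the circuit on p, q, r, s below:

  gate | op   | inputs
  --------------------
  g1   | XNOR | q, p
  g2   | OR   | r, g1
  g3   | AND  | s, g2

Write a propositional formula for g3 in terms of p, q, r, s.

g1 = q XNOR p
g2 = r OR g1 = r OR (q XNOR p)
g3 = s AND g2 = s AND (r OR (q XNOR p))

s AND (r OR (q XNOR p))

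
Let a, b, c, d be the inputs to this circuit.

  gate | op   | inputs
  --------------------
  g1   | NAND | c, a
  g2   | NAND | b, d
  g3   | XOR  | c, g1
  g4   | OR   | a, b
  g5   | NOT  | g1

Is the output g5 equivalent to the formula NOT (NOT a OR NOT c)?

Yes

g1 = c NAND a
g5 = NOT g1 = NOT (c NAND a)
At a=0, b=0, c=0, d=0: circuit gives 0, formula gives 0.
At a=1, b=0, c=1, d=0: circuit gives 1, formula gives 1.
Agrees on all 16 inputs.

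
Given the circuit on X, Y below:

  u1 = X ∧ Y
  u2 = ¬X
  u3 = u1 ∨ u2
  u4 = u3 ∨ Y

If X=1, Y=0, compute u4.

u1 = 1 ∧ 0 = 0
u2 = ¬1 = 0
u3 = 0 ∨ 0 = 0
u4 = 0 ∨ 0 = 0

0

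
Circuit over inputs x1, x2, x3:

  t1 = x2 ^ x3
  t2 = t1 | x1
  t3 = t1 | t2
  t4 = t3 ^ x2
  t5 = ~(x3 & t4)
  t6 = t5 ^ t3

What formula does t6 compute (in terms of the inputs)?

t1 = x2 ^ x3
t2 = t1 | x1 = (x2 ^ x3) | x1
t3 = t1 | t2 = (x2 ^ x3) | ((x2 ^ x3) | x1)
t4 = t3 ^ x2 = ((x2 ^ x3) | ((x2 ^ x3) | x1)) ^ x2
t5 = ~(x3 & t4) = ~(x3 & (((x2 ^ x3) | ((x2 ^ x3) | x1)) ^ x2))
t6 = t5 ^ t3 = (~(x3 & (((x2 ^ x3) | ((x2 ^ x3) | x1)) ^ x2))) ^ ((x2 ^ x3) | ((x2 ^ x3) | x1))

(~(x3 & (((x2 ^ x3) | ((x2 ^ x3) | x1)) ^ x2))) ^ ((x2 ^ x3) | ((x2 ^ x3) | x1))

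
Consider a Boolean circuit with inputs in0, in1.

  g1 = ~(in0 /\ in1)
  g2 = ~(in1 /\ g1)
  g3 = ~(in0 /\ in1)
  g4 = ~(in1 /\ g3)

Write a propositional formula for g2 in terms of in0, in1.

~(in1 /\ (~(in0 /\ in1)))

g1 = ~(in0 /\ in1)
g2 = ~(in1 /\ g1) = ~(in1 /\ (~(in0 /\ in1)))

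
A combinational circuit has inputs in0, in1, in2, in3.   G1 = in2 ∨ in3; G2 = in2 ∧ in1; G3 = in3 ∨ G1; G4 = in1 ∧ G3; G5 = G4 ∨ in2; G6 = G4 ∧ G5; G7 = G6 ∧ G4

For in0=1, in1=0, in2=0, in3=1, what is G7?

G1 = 0 ∨ 1 = 1
G3 = 1 ∨ 1 = 1
G4 = 0 ∧ 1 = 0
G5 = 0 ∨ 0 = 0
G6 = 0 ∧ 0 = 0
G7 = 0 ∧ 0 = 0

0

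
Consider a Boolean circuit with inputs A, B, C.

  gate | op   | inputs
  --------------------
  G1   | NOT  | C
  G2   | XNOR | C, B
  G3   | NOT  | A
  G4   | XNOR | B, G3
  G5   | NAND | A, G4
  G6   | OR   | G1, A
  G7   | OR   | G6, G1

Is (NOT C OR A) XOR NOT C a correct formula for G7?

G1 = NOT C
G6 = G1 OR A = NOT C OR A
G7 = G6 OR G1 = (NOT C OR A) OR NOT C
At A=0, B=0, C=0: circuit gives 1, formula gives 0.

No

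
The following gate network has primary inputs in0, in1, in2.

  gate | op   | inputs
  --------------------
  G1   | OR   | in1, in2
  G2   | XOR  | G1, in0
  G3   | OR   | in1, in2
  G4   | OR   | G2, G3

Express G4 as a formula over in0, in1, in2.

G1 = in1 OR in2
G2 = G1 XOR in0 = (in1 OR in2) XOR in0
G3 = in1 OR in2
G4 = G2 OR G3 = ((in1 OR in2) XOR in0) OR (in1 OR in2)

((in1 OR in2) XOR in0) OR (in1 OR in2)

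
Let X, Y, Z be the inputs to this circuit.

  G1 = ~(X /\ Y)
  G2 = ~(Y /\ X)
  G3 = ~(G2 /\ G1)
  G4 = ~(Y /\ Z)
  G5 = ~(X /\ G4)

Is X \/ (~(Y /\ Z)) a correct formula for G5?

No

G4 = ~(Y /\ Z)
G5 = ~(X /\ G4) = ~(X /\ (~(Y /\ Z)))
At X=0, Y=1, Z=1: circuit gives 1, formula gives 0.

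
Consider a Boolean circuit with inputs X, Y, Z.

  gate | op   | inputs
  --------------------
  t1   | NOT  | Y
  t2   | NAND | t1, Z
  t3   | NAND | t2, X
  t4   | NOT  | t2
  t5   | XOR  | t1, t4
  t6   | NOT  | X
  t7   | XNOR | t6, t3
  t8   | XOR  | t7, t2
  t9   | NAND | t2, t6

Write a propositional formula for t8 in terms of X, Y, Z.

t1 = NOT Y
t2 = t1 NAND Z = NOT Y NAND Z
t3 = t2 NAND X = (NOT Y NAND Z) NAND X
t6 = NOT X
t7 = t6 XNOR t3 = NOT X XNOR ((NOT Y NAND Z) NAND X)
t8 = t7 XOR t2 = (NOT X XNOR ((NOT Y NAND Z) NAND X)) XOR (NOT Y NAND Z)

(NOT X XNOR ((NOT Y NAND Z) NAND X)) XOR (NOT Y NAND Z)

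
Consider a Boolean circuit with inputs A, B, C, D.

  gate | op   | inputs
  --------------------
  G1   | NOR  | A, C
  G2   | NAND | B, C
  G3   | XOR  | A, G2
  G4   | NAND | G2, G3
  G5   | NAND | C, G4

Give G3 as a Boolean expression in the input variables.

A XOR (B NAND C)

G2 = B NAND C
G3 = A XOR G2 = A XOR (B NAND C)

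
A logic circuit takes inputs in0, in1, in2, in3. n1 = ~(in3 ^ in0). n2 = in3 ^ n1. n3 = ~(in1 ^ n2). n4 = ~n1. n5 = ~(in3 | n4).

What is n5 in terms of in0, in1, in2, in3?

~(in3 | ~(~(in3 ^ in0)))

n1 = ~(in3 ^ in0)
n4 = ~n1 = ~(~(in3 ^ in0))
n5 = ~(in3 | n4) = ~(in3 | ~(~(in3 ^ in0)))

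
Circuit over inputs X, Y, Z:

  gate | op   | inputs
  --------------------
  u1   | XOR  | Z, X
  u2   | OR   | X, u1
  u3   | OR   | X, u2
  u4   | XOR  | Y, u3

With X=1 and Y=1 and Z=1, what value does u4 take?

u1 = 1 XOR 1 = 0
u2 = 1 OR 0 = 1
u3 = 1 OR 1 = 1
u4 = 1 XOR 1 = 0

0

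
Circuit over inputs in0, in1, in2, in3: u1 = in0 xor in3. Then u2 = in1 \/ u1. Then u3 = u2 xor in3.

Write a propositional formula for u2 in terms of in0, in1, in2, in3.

u1 = in0 xor in3
u2 = in1 \/ u1 = in1 \/ (in0 xor in3)

in1 \/ (in0 xor in3)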